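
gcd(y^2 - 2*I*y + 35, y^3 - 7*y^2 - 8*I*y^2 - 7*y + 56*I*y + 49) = y - 7*I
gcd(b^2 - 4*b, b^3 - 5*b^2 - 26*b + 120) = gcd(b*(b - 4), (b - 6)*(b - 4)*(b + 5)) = b - 4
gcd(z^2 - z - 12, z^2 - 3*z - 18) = z + 3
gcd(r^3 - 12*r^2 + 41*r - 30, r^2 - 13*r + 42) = r - 6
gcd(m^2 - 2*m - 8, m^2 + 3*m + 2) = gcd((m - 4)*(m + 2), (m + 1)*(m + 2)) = m + 2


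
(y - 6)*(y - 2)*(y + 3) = y^3 - 5*y^2 - 12*y + 36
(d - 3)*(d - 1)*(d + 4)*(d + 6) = d^4 + 6*d^3 - 13*d^2 - 66*d + 72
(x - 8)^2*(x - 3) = x^3 - 19*x^2 + 112*x - 192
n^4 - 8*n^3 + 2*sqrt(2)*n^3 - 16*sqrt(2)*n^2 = n^2*(n - 8)*(n + 2*sqrt(2))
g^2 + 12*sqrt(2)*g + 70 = (g + 5*sqrt(2))*(g + 7*sqrt(2))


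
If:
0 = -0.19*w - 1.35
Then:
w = -7.11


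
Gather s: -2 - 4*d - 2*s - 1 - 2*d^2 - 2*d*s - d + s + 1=-2*d^2 - 5*d + s*(-2*d - 1) - 2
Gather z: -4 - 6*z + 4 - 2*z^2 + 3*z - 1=-2*z^2 - 3*z - 1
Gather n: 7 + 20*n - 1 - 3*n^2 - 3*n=-3*n^2 + 17*n + 6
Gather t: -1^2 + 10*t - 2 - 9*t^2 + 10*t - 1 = -9*t^2 + 20*t - 4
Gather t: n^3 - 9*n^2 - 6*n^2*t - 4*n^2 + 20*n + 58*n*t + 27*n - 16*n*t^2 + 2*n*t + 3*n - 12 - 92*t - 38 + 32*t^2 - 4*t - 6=n^3 - 13*n^2 + 50*n + t^2*(32 - 16*n) + t*(-6*n^2 + 60*n - 96) - 56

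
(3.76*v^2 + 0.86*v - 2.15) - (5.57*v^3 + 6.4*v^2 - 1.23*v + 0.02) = -5.57*v^3 - 2.64*v^2 + 2.09*v - 2.17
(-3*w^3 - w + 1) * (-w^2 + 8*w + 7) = 3*w^5 - 24*w^4 - 20*w^3 - 9*w^2 + w + 7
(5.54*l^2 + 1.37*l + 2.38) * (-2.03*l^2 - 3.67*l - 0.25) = -11.2462*l^4 - 23.1129*l^3 - 11.2443*l^2 - 9.0771*l - 0.595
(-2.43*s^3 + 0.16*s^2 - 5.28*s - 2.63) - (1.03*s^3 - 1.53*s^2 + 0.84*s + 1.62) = -3.46*s^3 + 1.69*s^2 - 6.12*s - 4.25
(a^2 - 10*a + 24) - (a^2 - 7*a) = 24 - 3*a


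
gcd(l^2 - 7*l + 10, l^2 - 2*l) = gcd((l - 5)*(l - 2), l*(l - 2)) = l - 2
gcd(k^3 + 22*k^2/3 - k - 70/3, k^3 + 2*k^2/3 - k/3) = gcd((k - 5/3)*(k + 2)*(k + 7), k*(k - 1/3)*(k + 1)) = 1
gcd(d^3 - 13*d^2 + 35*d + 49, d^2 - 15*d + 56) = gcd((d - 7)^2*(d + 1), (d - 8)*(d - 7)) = d - 7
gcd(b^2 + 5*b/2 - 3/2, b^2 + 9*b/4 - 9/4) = b + 3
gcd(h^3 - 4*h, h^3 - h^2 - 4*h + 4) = h^2 - 4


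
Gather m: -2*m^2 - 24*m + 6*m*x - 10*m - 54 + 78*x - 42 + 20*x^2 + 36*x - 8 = -2*m^2 + m*(6*x - 34) + 20*x^2 + 114*x - 104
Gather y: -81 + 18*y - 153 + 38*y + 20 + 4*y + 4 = 60*y - 210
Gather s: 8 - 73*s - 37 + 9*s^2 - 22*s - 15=9*s^2 - 95*s - 44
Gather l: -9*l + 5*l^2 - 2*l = 5*l^2 - 11*l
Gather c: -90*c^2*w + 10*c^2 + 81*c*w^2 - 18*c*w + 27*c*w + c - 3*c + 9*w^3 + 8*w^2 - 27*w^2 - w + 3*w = c^2*(10 - 90*w) + c*(81*w^2 + 9*w - 2) + 9*w^3 - 19*w^2 + 2*w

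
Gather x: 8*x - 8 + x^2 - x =x^2 + 7*x - 8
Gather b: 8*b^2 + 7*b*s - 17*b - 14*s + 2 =8*b^2 + b*(7*s - 17) - 14*s + 2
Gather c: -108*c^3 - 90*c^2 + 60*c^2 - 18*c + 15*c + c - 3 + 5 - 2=-108*c^3 - 30*c^2 - 2*c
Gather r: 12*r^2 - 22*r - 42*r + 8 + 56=12*r^2 - 64*r + 64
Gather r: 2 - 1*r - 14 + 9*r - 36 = 8*r - 48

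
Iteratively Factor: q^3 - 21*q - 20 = (q + 1)*(q^2 - q - 20) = (q - 5)*(q + 1)*(q + 4)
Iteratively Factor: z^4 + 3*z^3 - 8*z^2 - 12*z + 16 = (z - 1)*(z^3 + 4*z^2 - 4*z - 16) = (z - 1)*(z + 2)*(z^2 + 2*z - 8) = (z - 1)*(z + 2)*(z + 4)*(z - 2)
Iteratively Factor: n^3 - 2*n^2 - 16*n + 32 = (n + 4)*(n^2 - 6*n + 8) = (n - 2)*(n + 4)*(n - 4)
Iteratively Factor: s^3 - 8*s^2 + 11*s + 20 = (s - 4)*(s^2 - 4*s - 5) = (s - 5)*(s - 4)*(s + 1)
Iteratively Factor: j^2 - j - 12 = (j + 3)*(j - 4)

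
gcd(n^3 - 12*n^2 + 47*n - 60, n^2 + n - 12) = n - 3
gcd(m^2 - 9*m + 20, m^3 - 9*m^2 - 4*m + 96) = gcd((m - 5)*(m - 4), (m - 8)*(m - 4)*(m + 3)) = m - 4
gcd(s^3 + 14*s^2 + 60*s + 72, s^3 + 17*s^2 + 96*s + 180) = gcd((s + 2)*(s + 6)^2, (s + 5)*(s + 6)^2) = s^2 + 12*s + 36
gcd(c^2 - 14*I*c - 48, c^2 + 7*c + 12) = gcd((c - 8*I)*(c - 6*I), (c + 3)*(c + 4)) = 1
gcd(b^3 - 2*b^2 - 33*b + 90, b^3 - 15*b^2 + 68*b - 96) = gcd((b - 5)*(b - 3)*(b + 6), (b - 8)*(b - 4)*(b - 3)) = b - 3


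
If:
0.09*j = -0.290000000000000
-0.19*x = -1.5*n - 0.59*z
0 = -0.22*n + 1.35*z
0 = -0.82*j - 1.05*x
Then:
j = -3.22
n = 0.30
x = 2.52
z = 0.05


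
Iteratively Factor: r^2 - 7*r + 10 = (r - 2)*(r - 5)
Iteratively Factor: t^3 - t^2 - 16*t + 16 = (t + 4)*(t^2 - 5*t + 4) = (t - 1)*(t + 4)*(t - 4)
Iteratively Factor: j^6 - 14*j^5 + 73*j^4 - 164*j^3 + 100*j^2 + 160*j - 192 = (j - 2)*(j^5 - 12*j^4 + 49*j^3 - 66*j^2 - 32*j + 96) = (j - 2)^2*(j^4 - 10*j^3 + 29*j^2 - 8*j - 48) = (j - 2)^2*(j + 1)*(j^3 - 11*j^2 + 40*j - 48) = (j - 3)*(j - 2)^2*(j + 1)*(j^2 - 8*j + 16) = (j - 4)*(j - 3)*(j - 2)^2*(j + 1)*(j - 4)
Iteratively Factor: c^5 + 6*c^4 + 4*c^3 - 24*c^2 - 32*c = (c + 2)*(c^4 + 4*c^3 - 4*c^2 - 16*c) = (c + 2)^2*(c^3 + 2*c^2 - 8*c) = c*(c + 2)^2*(c^2 + 2*c - 8) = c*(c - 2)*(c + 2)^2*(c + 4)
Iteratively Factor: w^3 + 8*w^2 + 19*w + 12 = (w + 3)*(w^2 + 5*w + 4) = (w + 3)*(w + 4)*(w + 1)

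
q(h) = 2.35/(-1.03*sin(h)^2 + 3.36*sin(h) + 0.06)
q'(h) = 2.35*(2.06*sin(h)*cos(h) - 3.36*cos(h))/(-1.03*sin(h)^2 + 3.36*sin(h) + 0.06)^2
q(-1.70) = -0.55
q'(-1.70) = 0.09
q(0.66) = 1.36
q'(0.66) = -1.30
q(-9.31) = -6.95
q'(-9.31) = 73.34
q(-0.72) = -0.90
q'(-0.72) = -1.23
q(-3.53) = 1.98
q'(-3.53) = 4.00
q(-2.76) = -1.76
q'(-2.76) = 5.06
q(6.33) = 10.93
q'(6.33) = -165.76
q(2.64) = 1.63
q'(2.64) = 2.36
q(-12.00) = 1.50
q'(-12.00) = -1.82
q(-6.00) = 2.56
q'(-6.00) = -7.45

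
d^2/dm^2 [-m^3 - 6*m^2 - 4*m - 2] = -6*m - 12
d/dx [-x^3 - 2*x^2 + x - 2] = -3*x^2 - 4*x + 1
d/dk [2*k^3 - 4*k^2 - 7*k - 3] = 6*k^2 - 8*k - 7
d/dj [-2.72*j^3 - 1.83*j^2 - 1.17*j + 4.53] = -8.16*j^2 - 3.66*j - 1.17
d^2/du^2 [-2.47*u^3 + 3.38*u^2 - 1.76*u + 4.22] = 6.76 - 14.82*u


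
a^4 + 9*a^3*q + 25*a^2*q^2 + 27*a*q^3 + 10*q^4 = (a + q)^2*(a + 2*q)*(a + 5*q)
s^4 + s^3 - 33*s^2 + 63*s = s*(s - 3)^2*(s + 7)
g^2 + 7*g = g*(g + 7)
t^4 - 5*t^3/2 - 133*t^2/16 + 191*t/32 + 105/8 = (t - 4)*(t - 3/2)*(t + 5/4)*(t + 7/4)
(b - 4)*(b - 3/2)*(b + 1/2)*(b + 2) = b^4 - 3*b^3 - 27*b^2/4 + 19*b/2 + 6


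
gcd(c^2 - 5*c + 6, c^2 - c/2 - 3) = c - 2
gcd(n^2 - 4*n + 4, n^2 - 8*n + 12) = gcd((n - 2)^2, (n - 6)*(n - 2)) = n - 2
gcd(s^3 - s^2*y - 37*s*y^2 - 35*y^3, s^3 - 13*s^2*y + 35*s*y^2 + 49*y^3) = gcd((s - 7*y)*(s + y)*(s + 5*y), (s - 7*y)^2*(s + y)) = -s^2 + 6*s*y + 7*y^2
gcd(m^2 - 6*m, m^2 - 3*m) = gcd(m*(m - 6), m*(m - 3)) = m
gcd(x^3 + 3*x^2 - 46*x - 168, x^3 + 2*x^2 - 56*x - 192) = x^2 + 10*x + 24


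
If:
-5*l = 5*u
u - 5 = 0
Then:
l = -5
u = 5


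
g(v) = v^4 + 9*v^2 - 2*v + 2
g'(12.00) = 7126.00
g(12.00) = 22010.00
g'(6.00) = 970.00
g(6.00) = 1610.00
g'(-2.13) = -78.99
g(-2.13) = 67.68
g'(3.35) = 208.68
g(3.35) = 222.25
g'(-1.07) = -26.16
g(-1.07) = 15.75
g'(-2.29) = -91.26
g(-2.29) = 81.28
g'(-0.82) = -18.97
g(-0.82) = 10.14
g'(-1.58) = -46.22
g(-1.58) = 33.86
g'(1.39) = 33.76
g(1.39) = 20.34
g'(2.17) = 77.93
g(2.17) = 62.21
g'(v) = 4*v^3 + 18*v - 2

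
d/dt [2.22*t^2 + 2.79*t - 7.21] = 4.44*t + 2.79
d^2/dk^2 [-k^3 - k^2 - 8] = -6*k - 2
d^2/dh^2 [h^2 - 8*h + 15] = 2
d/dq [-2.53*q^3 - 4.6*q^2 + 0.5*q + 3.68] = -7.59*q^2 - 9.2*q + 0.5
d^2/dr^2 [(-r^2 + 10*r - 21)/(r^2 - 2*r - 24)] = 2*(8*r^3 - 135*r^2 + 846*r - 1644)/(r^6 - 6*r^5 - 60*r^4 + 280*r^3 + 1440*r^2 - 3456*r - 13824)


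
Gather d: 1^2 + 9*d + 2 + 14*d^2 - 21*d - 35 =14*d^2 - 12*d - 32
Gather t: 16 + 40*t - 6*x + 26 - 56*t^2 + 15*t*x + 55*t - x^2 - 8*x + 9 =-56*t^2 + t*(15*x + 95) - x^2 - 14*x + 51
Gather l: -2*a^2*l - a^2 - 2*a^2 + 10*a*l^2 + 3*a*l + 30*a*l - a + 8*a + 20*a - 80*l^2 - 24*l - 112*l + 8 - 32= -3*a^2 + 27*a + l^2*(10*a - 80) + l*(-2*a^2 + 33*a - 136) - 24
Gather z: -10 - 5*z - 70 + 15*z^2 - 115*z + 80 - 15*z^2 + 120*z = 0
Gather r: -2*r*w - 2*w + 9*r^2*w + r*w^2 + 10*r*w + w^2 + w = 9*r^2*w + r*(w^2 + 8*w) + w^2 - w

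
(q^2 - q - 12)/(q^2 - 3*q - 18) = (q - 4)/(q - 6)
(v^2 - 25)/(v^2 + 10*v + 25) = (v - 5)/(v + 5)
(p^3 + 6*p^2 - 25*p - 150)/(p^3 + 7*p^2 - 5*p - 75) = (p^2 + p - 30)/(p^2 + 2*p - 15)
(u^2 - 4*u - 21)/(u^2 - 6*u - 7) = (u + 3)/(u + 1)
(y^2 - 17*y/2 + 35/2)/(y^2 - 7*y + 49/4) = 2*(y - 5)/(2*y - 7)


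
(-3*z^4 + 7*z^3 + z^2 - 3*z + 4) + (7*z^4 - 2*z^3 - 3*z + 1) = 4*z^4 + 5*z^3 + z^2 - 6*z + 5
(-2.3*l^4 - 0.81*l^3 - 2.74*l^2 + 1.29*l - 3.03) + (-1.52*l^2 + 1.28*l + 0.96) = -2.3*l^4 - 0.81*l^3 - 4.26*l^2 + 2.57*l - 2.07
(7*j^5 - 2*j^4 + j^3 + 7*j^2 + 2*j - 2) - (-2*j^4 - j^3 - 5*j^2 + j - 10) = 7*j^5 + 2*j^3 + 12*j^2 + j + 8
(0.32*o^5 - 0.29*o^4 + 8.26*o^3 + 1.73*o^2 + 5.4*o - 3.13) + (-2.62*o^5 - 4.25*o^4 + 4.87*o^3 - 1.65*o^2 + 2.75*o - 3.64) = -2.3*o^5 - 4.54*o^4 + 13.13*o^3 + 0.0800000000000001*o^2 + 8.15*o - 6.77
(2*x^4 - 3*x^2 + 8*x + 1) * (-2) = -4*x^4 + 6*x^2 - 16*x - 2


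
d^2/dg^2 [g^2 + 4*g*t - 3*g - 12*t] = 2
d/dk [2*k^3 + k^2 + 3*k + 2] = 6*k^2 + 2*k + 3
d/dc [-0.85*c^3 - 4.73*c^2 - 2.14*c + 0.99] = -2.55*c^2 - 9.46*c - 2.14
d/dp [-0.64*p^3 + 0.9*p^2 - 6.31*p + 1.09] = -1.92*p^2 + 1.8*p - 6.31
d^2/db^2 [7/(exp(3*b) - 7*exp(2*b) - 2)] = 7*((28 - 9*exp(b))*(-exp(3*b) + 7*exp(2*b) + 2) - 2*(3*exp(b) - 14)^2*exp(2*b))*exp(2*b)/(-exp(3*b) + 7*exp(2*b) + 2)^3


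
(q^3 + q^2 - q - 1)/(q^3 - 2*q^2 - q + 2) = (q + 1)/(q - 2)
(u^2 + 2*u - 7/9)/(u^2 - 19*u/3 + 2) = (u + 7/3)/(u - 6)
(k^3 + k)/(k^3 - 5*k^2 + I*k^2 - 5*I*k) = (k - I)/(k - 5)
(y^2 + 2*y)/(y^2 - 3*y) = (y + 2)/(y - 3)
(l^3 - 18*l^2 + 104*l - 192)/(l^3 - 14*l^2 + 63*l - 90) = (l^2 - 12*l + 32)/(l^2 - 8*l + 15)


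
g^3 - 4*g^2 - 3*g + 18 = (g - 3)^2*(g + 2)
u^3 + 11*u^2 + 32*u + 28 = (u + 2)^2*(u + 7)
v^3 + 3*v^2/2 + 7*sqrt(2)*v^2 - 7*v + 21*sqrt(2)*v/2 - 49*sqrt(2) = (v - 2)*(v + 7/2)*(v + 7*sqrt(2))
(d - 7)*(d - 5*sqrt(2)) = d^2 - 5*sqrt(2)*d - 7*d + 35*sqrt(2)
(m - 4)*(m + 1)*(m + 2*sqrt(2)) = m^3 - 3*m^2 + 2*sqrt(2)*m^2 - 6*sqrt(2)*m - 4*m - 8*sqrt(2)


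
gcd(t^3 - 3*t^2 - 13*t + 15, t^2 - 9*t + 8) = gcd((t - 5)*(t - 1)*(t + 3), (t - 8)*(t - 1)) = t - 1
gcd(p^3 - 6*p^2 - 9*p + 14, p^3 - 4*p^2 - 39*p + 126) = p - 7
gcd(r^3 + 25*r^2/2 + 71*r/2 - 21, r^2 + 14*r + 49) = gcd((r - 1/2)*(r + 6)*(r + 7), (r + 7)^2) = r + 7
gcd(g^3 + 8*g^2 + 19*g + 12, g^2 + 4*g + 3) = g^2 + 4*g + 3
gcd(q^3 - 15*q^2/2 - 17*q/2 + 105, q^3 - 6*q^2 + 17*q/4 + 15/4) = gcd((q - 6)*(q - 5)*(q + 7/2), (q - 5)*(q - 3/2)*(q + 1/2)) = q - 5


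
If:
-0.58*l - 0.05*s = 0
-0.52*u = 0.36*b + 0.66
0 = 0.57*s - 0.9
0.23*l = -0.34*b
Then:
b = 0.09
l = -0.14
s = 1.58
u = -1.33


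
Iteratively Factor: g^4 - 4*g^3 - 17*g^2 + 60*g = (g - 5)*(g^3 + g^2 - 12*g) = g*(g - 5)*(g^2 + g - 12) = g*(g - 5)*(g + 4)*(g - 3)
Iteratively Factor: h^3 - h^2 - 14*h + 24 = (h - 2)*(h^2 + h - 12) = (h - 3)*(h - 2)*(h + 4)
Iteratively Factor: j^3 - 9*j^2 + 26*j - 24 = (j - 3)*(j^2 - 6*j + 8) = (j - 3)*(j - 2)*(j - 4)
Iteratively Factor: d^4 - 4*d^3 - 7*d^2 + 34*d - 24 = (d + 3)*(d^3 - 7*d^2 + 14*d - 8) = (d - 4)*(d + 3)*(d^2 - 3*d + 2) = (d - 4)*(d - 2)*(d + 3)*(d - 1)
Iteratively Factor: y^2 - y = (y)*(y - 1)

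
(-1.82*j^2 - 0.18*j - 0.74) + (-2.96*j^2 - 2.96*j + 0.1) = -4.78*j^2 - 3.14*j - 0.64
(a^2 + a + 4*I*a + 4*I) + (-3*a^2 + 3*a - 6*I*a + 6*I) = -2*a^2 + 4*a - 2*I*a + 10*I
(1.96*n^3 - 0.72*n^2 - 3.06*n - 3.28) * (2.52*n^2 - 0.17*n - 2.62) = 4.9392*n^5 - 2.1476*n^4 - 12.724*n^3 - 5.859*n^2 + 8.5748*n + 8.5936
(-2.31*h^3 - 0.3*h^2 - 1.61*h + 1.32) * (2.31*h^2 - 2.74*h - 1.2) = -5.3361*h^5 + 5.6364*h^4 - 0.125100000000001*h^3 + 7.8206*h^2 - 1.6848*h - 1.584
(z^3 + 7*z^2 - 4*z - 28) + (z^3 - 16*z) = 2*z^3 + 7*z^2 - 20*z - 28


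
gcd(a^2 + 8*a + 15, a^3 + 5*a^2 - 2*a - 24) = a + 3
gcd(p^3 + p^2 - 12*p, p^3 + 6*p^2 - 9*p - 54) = p - 3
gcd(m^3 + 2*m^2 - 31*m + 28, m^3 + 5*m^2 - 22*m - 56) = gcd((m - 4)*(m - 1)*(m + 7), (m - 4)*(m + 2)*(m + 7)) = m^2 + 3*m - 28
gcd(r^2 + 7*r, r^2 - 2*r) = r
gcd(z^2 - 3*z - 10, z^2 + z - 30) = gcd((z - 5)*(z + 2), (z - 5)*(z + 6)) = z - 5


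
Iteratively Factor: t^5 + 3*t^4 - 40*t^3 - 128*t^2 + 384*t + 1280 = (t + 4)*(t^4 - t^3 - 36*t^2 + 16*t + 320) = (t + 4)^2*(t^3 - 5*t^2 - 16*t + 80) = (t - 4)*(t + 4)^2*(t^2 - t - 20) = (t - 5)*(t - 4)*(t + 4)^2*(t + 4)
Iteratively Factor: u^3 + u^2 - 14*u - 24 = (u + 2)*(u^2 - u - 12) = (u - 4)*(u + 2)*(u + 3)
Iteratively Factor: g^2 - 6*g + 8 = (g - 2)*(g - 4)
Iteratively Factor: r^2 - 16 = (r + 4)*(r - 4)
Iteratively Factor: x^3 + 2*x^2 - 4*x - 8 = (x + 2)*(x^2 - 4) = (x + 2)^2*(x - 2)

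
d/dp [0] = 0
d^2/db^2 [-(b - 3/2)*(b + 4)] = -2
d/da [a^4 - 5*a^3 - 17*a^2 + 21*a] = 4*a^3 - 15*a^2 - 34*a + 21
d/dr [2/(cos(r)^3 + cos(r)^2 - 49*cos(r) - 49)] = 2*(3*cos(r)^2 + 2*cos(r) - 49)*sin(r)/(cos(r)^3 + cos(r)^2 - 49*cos(r) - 49)^2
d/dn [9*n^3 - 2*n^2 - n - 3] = 27*n^2 - 4*n - 1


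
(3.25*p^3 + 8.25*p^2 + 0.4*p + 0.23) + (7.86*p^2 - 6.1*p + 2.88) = 3.25*p^3 + 16.11*p^2 - 5.7*p + 3.11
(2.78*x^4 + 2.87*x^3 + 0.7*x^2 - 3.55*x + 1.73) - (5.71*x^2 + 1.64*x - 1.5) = 2.78*x^4 + 2.87*x^3 - 5.01*x^2 - 5.19*x + 3.23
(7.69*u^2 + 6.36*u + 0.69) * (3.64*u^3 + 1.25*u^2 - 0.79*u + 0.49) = 27.9916*u^5 + 32.7629*u^4 + 4.3865*u^3 - 0.393800000000001*u^2 + 2.5713*u + 0.3381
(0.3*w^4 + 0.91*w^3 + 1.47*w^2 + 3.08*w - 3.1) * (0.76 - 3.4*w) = -1.02*w^5 - 2.866*w^4 - 4.3064*w^3 - 9.3548*w^2 + 12.8808*w - 2.356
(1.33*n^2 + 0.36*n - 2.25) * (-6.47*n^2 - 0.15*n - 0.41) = -8.6051*n^4 - 2.5287*n^3 + 13.9582*n^2 + 0.1899*n + 0.9225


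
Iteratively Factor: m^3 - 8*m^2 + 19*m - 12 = (m - 1)*(m^2 - 7*m + 12) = (m - 4)*(m - 1)*(m - 3)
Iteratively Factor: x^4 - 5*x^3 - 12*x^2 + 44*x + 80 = (x + 2)*(x^3 - 7*x^2 + 2*x + 40) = (x - 4)*(x + 2)*(x^2 - 3*x - 10) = (x - 5)*(x - 4)*(x + 2)*(x + 2)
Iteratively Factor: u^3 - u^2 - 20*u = (u)*(u^2 - u - 20) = u*(u + 4)*(u - 5)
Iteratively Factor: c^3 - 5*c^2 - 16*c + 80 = (c - 5)*(c^2 - 16) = (c - 5)*(c - 4)*(c + 4)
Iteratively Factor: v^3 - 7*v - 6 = (v - 3)*(v^2 + 3*v + 2) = (v - 3)*(v + 1)*(v + 2)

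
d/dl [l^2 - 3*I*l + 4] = 2*l - 3*I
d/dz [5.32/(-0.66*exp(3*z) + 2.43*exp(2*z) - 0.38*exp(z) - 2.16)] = (10.5336*exp(2*z) - 25.8552*exp(z) + 2.0216)*exp(z)/(0.66*exp(3*z) - 2.43*exp(2*z) + 0.38*exp(z) + 2.16)^2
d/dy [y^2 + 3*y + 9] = 2*y + 3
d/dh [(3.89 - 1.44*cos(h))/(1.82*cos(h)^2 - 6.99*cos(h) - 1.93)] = (-2.6208*cos(h)^2 + 14.1596*cos(h) - 29.9703)*sin(h)/(3.3124*cos(h)^4 - 25.4436*cos(h)^3 + 41.8349*cos(h)^2 + 26.9814*cos(h) + 3.7249)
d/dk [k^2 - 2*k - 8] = 2*k - 2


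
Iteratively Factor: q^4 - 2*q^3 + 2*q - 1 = (q - 1)*(q^3 - q^2 - q + 1) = (q - 1)^2*(q^2 - 1) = (q - 1)^3*(q + 1)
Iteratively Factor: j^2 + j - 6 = (j - 2)*(j + 3)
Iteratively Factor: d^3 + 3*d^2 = (d)*(d^2 + 3*d) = d*(d + 3)*(d)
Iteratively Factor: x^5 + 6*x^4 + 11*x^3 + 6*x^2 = (x + 1)*(x^4 + 5*x^3 + 6*x^2) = (x + 1)*(x + 2)*(x^3 + 3*x^2) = x*(x + 1)*(x + 2)*(x^2 + 3*x) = x^2*(x + 1)*(x + 2)*(x + 3)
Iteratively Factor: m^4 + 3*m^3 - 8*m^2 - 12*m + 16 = (m - 2)*(m^3 + 5*m^2 + 2*m - 8) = (m - 2)*(m - 1)*(m^2 + 6*m + 8) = (m - 2)*(m - 1)*(m + 4)*(m + 2)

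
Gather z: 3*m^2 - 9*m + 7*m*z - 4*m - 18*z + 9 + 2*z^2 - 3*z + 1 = 3*m^2 - 13*m + 2*z^2 + z*(7*m - 21) + 10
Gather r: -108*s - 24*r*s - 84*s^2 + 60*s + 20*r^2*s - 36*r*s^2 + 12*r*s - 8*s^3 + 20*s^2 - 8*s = 20*r^2*s + r*(-36*s^2 - 12*s) - 8*s^3 - 64*s^2 - 56*s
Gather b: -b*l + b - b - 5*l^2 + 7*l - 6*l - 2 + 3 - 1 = -b*l - 5*l^2 + l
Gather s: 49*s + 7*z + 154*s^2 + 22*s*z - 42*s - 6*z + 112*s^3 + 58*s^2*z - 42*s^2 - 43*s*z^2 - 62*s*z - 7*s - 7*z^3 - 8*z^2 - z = 112*s^3 + s^2*(58*z + 112) + s*(-43*z^2 - 40*z) - 7*z^3 - 8*z^2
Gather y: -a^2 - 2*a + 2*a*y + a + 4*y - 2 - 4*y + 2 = -a^2 + 2*a*y - a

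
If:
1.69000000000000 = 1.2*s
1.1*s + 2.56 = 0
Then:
No Solution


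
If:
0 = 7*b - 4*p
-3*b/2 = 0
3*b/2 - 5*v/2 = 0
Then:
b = 0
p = 0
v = 0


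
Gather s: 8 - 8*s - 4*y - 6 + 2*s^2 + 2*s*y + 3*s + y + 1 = 2*s^2 + s*(2*y - 5) - 3*y + 3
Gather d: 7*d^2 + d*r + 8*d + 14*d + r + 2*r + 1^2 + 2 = 7*d^2 + d*(r + 22) + 3*r + 3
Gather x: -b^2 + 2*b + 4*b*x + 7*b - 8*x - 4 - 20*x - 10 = -b^2 + 9*b + x*(4*b - 28) - 14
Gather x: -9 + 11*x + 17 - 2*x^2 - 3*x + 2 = -2*x^2 + 8*x + 10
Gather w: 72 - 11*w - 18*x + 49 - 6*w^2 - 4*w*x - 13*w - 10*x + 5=-6*w^2 + w*(-4*x - 24) - 28*x + 126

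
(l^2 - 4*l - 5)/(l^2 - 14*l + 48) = (l^2 - 4*l - 5)/(l^2 - 14*l + 48)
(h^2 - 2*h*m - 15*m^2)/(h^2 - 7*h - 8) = (-h^2 + 2*h*m + 15*m^2)/(-h^2 + 7*h + 8)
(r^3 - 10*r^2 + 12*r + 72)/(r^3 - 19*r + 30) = (r^3 - 10*r^2 + 12*r + 72)/(r^3 - 19*r + 30)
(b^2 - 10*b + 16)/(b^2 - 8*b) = (b - 2)/b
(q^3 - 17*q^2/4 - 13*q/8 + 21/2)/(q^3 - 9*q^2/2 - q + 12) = (q - 7/4)/(q - 2)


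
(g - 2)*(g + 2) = g^2 - 4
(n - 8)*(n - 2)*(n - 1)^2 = n^4 - 12*n^3 + 37*n^2 - 42*n + 16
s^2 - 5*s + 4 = (s - 4)*(s - 1)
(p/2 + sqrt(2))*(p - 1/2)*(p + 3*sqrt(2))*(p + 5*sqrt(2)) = p^4/2 - p^3/4 + 5*sqrt(2)*p^3 - 5*sqrt(2)*p^2/2 + 31*p^2 - 31*p/2 + 30*sqrt(2)*p - 15*sqrt(2)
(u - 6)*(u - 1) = u^2 - 7*u + 6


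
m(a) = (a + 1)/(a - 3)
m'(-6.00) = -0.05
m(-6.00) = 0.56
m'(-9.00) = -0.03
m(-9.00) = 0.67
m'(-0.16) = -0.40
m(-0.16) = -0.27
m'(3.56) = -12.76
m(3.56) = 8.14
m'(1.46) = -1.69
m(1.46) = -1.60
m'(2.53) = -18.11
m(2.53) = -7.51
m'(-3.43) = -0.10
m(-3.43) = 0.38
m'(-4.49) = -0.07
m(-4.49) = 0.47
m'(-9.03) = -0.03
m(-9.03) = 0.67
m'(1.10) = -1.11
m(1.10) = -1.11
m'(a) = 1/(a - 3) - (a + 1)/(a - 3)^2 = -4/(a - 3)^2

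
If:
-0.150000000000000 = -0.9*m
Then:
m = 0.17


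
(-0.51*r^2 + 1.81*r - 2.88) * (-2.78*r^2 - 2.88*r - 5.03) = 1.4178*r^4 - 3.563*r^3 + 5.3589*r^2 - 0.809900000000001*r + 14.4864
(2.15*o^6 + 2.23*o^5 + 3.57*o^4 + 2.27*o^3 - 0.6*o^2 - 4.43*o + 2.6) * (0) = 0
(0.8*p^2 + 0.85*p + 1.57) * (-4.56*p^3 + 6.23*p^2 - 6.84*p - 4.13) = -3.648*p^5 + 1.108*p^4 - 7.3357*p^3 + 0.6631*p^2 - 14.2493*p - 6.4841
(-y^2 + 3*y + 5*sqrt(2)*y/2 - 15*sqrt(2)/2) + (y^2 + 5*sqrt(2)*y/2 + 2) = 3*y + 5*sqrt(2)*y - 15*sqrt(2)/2 + 2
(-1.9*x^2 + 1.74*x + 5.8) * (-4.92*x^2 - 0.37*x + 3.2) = 9.348*x^4 - 7.8578*x^3 - 35.2598*x^2 + 3.422*x + 18.56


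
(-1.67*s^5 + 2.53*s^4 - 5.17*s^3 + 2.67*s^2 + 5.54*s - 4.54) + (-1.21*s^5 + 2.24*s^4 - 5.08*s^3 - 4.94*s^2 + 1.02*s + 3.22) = -2.88*s^5 + 4.77*s^4 - 10.25*s^3 - 2.27*s^2 + 6.56*s - 1.32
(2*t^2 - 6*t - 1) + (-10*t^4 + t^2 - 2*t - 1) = -10*t^4 + 3*t^2 - 8*t - 2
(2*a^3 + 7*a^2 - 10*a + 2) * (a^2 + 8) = 2*a^5 + 7*a^4 + 6*a^3 + 58*a^2 - 80*a + 16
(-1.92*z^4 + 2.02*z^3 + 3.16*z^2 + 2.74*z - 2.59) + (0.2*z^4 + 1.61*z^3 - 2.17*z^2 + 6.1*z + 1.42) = -1.72*z^4 + 3.63*z^3 + 0.99*z^2 + 8.84*z - 1.17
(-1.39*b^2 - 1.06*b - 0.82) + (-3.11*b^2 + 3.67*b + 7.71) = -4.5*b^2 + 2.61*b + 6.89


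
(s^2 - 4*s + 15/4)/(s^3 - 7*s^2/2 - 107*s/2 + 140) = (s - 3/2)/(s^2 - s - 56)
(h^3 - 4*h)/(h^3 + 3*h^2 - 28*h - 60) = h*(h - 2)/(h^2 + h - 30)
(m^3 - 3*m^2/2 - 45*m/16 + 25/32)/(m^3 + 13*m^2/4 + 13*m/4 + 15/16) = (8*m^2 - 22*m + 5)/(2*(4*m^2 + 8*m + 3))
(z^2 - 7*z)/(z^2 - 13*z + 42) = z/(z - 6)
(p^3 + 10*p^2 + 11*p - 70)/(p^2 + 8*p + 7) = (p^2 + 3*p - 10)/(p + 1)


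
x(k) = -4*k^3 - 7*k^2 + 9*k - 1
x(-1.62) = -16.94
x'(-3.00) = -57.00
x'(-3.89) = -118.13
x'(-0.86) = 12.16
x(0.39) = 1.21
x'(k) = -12*k^2 - 14*k + 9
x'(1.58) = -43.08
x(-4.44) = 171.16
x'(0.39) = 1.71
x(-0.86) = -11.37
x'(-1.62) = 0.19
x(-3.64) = 66.41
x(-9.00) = 2267.00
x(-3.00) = 17.00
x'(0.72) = -7.30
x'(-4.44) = -165.40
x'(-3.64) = -99.04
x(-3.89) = 93.52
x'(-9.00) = -837.00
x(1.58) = -20.03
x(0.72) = 0.36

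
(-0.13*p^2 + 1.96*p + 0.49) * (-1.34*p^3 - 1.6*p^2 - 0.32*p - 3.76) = 0.1742*p^5 - 2.4184*p^4 - 3.751*p^3 - 0.9224*p^2 - 7.5264*p - 1.8424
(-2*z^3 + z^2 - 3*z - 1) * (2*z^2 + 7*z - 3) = -4*z^5 - 12*z^4 + 7*z^3 - 26*z^2 + 2*z + 3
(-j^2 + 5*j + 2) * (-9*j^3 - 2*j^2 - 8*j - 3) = 9*j^5 - 43*j^4 - 20*j^3 - 41*j^2 - 31*j - 6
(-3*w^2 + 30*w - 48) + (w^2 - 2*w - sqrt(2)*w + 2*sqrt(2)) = -2*w^2 - sqrt(2)*w + 28*w - 48 + 2*sqrt(2)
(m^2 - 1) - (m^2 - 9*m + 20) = 9*m - 21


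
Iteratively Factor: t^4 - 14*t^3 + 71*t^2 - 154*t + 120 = (t - 5)*(t^3 - 9*t^2 + 26*t - 24) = (t - 5)*(t - 4)*(t^2 - 5*t + 6) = (t - 5)*(t - 4)*(t - 2)*(t - 3)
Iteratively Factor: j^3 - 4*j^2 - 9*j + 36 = (j - 3)*(j^2 - j - 12) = (j - 3)*(j + 3)*(j - 4)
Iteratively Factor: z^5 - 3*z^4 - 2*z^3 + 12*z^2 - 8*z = (z - 2)*(z^4 - z^3 - 4*z^2 + 4*z) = (z - 2)*(z - 1)*(z^3 - 4*z) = z*(z - 2)*(z - 1)*(z^2 - 4) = z*(z - 2)^2*(z - 1)*(z + 2)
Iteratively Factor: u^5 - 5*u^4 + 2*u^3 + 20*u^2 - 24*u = (u - 3)*(u^4 - 2*u^3 - 4*u^2 + 8*u) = u*(u - 3)*(u^3 - 2*u^2 - 4*u + 8) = u*(u - 3)*(u - 2)*(u^2 - 4) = u*(u - 3)*(u - 2)*(u + 2)*(u - 2)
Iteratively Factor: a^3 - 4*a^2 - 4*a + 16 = (a - 2)*(a^2 - 2*a - 8) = (a - 2)*(a + 2)*(a - 4)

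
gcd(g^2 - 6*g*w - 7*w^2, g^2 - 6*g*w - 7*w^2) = -g^2 + 6*g*w + 7*w^2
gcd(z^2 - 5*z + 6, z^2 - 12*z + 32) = 1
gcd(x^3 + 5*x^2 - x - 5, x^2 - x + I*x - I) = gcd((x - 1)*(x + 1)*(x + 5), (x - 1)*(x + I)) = x - 1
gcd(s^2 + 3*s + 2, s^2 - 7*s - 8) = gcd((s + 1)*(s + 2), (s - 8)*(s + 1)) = s + 1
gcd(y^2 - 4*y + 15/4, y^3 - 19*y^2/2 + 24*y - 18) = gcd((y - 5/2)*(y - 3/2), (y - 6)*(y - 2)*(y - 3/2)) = y - 3/2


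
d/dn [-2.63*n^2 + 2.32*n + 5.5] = 2.32 - 5.26*n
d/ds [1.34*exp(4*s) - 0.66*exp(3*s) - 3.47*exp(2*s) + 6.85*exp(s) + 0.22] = (5.36*exp(3*s) - 1.98*exp(2*s) - 6.94*exp(s) + 6.85)*exp(s)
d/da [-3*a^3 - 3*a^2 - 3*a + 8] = -9*a^2 - 6*a - 3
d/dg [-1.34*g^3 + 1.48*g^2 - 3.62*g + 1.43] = -4.02*g^2 + 2.96*g - 3.62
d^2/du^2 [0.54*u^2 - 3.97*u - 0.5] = 1.08000000000000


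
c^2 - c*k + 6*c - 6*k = (c + 6)*(c - k)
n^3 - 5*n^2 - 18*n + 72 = (n - 6)*(n - 3)*(n + 4)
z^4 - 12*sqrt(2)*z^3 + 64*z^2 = z^2*(z - 8*sqrt(2))*(z - 4*sqrt(2))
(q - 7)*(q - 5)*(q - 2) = q^3 - 14*q^2 + 59*q - 70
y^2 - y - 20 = (y - 5)*(y + 4)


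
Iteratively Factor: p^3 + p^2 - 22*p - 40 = (p + 4)*(p^2 - 3*p - 10) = (p - 5)*(p + 4)*(p + 2)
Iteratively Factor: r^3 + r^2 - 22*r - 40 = (r - 5)*(r^2 + 6*r + 8) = (r - 5)*(r + 4)*(r + 2)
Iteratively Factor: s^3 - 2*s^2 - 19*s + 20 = (s - 1)*(s^2 - s - 20) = (s - 1)*(s + 4)*(s - 5)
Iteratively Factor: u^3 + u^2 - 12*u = (u)*(u^2 + u - 12) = u*(u - 3)*(u + 4)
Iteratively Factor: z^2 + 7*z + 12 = (z + 4)*(z + 3)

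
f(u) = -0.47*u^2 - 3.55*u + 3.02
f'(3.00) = -6.37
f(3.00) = -11.86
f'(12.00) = -14.83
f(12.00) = -107.26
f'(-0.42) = -3.16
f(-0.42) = 4.43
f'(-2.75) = -0.96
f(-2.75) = 9.23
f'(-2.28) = -1.41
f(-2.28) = 8.67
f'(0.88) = -4.38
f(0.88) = -0.47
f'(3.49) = -6.83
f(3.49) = -15.09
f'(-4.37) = 0.56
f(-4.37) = 9.56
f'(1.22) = -4.70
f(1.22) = -2.01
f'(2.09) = -5.51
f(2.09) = -6.45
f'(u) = -0.94*u - 3.55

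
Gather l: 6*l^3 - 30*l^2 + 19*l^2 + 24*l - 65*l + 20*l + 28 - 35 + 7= 6*l^3 - 11*l^2 - 21*l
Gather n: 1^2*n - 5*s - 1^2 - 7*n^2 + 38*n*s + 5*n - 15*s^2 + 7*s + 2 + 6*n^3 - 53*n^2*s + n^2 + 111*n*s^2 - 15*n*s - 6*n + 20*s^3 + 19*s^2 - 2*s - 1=6*n^3 + n^2*(-53*s - 6) + n*(111*s^2 + 23*s) + 20*s^3 + 4*s^2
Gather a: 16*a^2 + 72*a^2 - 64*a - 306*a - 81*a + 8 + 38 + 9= 88*a^2 - 451*a + 55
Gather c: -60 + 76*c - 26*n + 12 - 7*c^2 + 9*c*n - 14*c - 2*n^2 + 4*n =-7*c^2 + c*(9*n + 62) - 2*n^2 - 22*n - 48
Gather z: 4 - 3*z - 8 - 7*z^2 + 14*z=-7*z^2 + 11*z - 4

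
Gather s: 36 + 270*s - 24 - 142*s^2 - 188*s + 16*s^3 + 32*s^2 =16*s^3 - 110*s^2 + 82*s + 12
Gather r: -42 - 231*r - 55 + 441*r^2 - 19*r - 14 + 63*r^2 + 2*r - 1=504*r^2 - 248*r - 112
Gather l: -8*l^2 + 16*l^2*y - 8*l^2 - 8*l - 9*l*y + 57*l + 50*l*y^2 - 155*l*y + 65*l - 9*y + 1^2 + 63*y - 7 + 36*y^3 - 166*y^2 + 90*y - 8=l^2*(16*y - 16) + l*(50*y^2 - 164*y + 114) + 36*y^3 - 166*y^2 + 144*y - 14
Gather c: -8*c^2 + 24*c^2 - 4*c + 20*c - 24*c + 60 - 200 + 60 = 16*c^2 - 8*c - 80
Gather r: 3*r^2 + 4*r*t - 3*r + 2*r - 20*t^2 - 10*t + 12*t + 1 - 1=3*r^2 + r*(4*t - 1) - 20*t^2 + 2*t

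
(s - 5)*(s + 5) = s^2 - 25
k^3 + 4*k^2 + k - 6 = (k - 1)*(k + 2)*(k + 3)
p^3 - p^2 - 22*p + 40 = (p - 4)*(p - 2)*(p + 5)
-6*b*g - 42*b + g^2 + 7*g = (-6*b + g)*(g + 7)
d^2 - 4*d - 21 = (d - 7)*(d + 3)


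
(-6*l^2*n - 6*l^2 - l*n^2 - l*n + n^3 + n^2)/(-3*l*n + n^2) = 2*l + 2*l/n + n + 1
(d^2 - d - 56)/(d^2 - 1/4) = 4*(d^2 - d - 56)/(4*d^2 - 1)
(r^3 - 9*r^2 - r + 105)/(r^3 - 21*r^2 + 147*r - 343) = (r^2 - 2*r - 15)/(r^2 - 14*r + 49)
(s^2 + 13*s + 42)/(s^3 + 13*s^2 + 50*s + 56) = (s + 6)/(s^2 + 6*s + 8)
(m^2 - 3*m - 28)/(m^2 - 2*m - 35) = (m + 4)/(m + 5)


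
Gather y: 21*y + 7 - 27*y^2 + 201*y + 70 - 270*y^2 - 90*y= -297*y^2 + 132*y + 77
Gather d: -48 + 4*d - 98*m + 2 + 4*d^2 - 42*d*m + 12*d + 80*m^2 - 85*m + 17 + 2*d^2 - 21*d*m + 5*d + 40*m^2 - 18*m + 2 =6*d^2 + d*(21 - 63*m) + 120*m^2 - 201*m - 27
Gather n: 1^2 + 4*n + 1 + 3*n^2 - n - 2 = 3*n^2 + 3*n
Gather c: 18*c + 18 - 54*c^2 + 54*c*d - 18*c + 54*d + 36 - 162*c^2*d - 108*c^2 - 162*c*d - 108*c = c^2*(-162*d - 162) + c*(-108*d - 108) + 54*d + 54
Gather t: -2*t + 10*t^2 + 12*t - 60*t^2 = -50*t^2 + 10*t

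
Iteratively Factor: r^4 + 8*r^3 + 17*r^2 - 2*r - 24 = (r + 4)*(r^3 + 4*r^2 + r - 6) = (r + 2)*(r + 4)*(r^2 + 2*r - 3) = (r + 2)*(r + 3)*(r + 4)*(r - 1)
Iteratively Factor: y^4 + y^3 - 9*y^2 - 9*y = (y + 3)*(y^3 - 2*y^2 - 3*y) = (y + 1)*(y + 3)*(y^2 - 3*y) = y*(y + 1)*(y + 3)*(y - 3)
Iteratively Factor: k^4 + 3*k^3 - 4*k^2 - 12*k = (k + 3)*(k^3 - 4*k) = (k + 2)*(k + 3)*(k^2 - 2*k) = (k - 2)*(k + 2)*(k + 3)*(k)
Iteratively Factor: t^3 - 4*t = (t)*(t^2 - 4) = t*(t - 2)*(t + 2)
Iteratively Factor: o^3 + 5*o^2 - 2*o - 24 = (o - 2)*(o^2 + 7*o + 12) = (o - 2)*(o + 4)*(o + 3)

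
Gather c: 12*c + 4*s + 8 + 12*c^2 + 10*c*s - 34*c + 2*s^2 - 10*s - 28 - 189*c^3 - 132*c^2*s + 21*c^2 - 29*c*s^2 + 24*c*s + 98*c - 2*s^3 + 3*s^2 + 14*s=-189*c^3 + c^2*(33 - 132*s) + c*(-29*s^2 + 34*s + 76) - 2*s^3 + 5*s^2 + 8*s - 20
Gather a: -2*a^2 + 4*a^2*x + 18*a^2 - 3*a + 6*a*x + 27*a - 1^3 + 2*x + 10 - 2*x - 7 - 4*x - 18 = a^2*(4*x + 16) + a*(6*x + 24) - 4*x - 16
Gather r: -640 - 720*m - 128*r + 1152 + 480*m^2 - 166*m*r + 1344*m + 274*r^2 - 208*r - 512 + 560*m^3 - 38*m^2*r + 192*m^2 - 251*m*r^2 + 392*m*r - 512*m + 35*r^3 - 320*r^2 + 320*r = 560*m^3 + 672*m^2 + 112*m + 35*r^3 + r^2*(-251*m - 46) + r*(-38*m^2 + 226*m - 16)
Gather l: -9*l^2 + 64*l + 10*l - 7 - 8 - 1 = -9*l^2 + 74*l - 16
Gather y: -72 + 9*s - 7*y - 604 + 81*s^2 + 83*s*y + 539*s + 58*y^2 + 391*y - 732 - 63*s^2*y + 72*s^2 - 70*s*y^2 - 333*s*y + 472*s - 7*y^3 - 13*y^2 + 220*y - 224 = 153*s^2 + 1020*s - 7*y^3 + y^2*(45 - 70*s) + y*(-63*s^2 - 250*s + 604) - 1632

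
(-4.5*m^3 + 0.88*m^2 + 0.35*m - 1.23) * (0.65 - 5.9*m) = 26.55*m^4 - 8.117*m^3 - 1.493*m^2 + 7.4845*m - 0.7995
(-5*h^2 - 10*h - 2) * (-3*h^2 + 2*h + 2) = 15*h^4 + 20*h^3 - 24*h^2 - 24*h - 4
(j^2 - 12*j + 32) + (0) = j^2 - 12*j + 32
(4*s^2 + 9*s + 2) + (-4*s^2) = 9*s + 2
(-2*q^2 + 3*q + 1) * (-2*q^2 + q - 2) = 4*q^4 - 8*q^3 + 5*q^2 - 5*q - 2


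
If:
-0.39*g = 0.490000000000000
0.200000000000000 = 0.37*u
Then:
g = -1.26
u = 0.54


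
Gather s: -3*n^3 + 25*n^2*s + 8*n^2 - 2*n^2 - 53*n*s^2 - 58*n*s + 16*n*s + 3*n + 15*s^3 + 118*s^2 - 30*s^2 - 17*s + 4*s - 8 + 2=-3*n^3 + 6*n^2 + 3*n + 15*s^3 + s^2*(88 - 53*n) + s*(25*n^2 - 42*n - 13) - 6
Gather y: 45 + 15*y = 15*y + 45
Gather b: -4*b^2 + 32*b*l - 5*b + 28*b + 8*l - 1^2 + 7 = -4*b^2 + b*(32*l + 23) + 8*l + 6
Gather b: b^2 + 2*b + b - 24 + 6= b^2 + 3*b - 18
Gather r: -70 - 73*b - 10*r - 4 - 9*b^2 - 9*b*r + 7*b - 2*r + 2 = -9*b^2 - 66*b + r*(-9*b - 12) - 72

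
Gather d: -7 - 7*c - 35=-7*c - 42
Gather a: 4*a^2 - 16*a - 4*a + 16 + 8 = 4*a^2 - 20*a + 24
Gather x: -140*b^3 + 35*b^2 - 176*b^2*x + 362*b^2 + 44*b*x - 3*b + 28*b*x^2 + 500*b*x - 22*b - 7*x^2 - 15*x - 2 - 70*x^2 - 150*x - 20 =-140*b^3 + 397*b^2 - 25*b + x^2*(28*b - 77) + x*(-176*b^2 + 544*b - 165) - 22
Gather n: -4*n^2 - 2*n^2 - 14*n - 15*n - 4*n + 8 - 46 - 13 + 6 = -6*n^2 - 33*n - 45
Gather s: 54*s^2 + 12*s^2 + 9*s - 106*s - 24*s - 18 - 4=66*s^2 - 121*s - 22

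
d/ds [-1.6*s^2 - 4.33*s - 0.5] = -3.2*s - 4.33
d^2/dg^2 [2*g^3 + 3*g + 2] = 12*g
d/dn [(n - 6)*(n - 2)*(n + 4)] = 3*n^2 - 8*n - 20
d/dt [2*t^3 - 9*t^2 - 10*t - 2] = 6*t^2 - 18*t - 10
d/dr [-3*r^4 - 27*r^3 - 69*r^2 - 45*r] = -12*r^3 - 81*r^2 - 138*r - 45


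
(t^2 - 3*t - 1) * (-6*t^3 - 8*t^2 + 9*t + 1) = -6*t^5 + 10*t^4 + 39*t^3 - 18*t^2 - 12*t - 1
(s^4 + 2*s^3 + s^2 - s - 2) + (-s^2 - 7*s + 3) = s^4 + 2*s^3 - 8*s + 1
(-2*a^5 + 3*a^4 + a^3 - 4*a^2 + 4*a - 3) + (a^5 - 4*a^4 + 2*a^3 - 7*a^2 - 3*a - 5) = -a^5 - a^4 + 3*a^3 - 11*a^2 + a - 8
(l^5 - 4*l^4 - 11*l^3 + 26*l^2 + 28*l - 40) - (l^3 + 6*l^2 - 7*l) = l^5 - 4*l^4 - 12*l^3 + 20*l^2 + 35*l - 40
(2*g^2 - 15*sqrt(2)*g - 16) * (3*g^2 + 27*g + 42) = 6*g^4 - 45*sqrt(2)*g^3 + 54*g^3 - 405*sqrt(2)*g^2 + 36*g^2 - 630*sqrt(2)*g - 432*g - 672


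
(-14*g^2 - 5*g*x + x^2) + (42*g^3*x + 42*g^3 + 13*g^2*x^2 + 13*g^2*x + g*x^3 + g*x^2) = 42*g^3*x + 42*g^3 + 13*g^2*x^2 + 13*g^2*x - 14*g^2 + g*x^3 + g*x^2 - 5*g*x + x^2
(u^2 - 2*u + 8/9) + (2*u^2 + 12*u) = 3*u^2 + 10*u + 8/9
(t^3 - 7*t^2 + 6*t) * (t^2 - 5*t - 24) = t^5 - 12*t^4 + 17*t^3 + 138*t^2 - 144*t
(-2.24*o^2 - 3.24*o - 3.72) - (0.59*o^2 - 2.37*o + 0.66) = -2.83*o^2 - 0.87*o - 4.38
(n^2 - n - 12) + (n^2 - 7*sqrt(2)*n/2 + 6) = 2*n^2 - 7*sqrt(2)*n/2 - n - 6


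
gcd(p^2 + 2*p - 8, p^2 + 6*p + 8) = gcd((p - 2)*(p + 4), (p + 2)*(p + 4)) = p + 4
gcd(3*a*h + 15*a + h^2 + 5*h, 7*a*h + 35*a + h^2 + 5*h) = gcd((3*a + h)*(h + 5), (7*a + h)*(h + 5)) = h + 5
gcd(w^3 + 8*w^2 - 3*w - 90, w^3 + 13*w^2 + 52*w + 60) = w^2 + 11*w + 30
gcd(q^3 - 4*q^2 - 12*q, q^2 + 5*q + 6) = q + 2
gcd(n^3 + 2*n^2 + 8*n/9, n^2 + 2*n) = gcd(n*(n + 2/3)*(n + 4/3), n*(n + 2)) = n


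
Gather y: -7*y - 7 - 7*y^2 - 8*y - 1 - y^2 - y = -8*y^2 - 16*y - 8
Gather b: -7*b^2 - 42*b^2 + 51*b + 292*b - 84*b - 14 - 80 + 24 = -49*b^2 + 259*b - 70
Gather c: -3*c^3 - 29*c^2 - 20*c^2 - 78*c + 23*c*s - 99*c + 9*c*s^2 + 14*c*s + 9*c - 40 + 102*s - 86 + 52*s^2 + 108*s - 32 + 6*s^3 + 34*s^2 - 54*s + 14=-3*c^3 - 49*c^2 + c*(9*s^2 + 37*s - 168) + 6*s^3 + 86*s^2 + 156*s - 144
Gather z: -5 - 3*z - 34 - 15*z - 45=-18*z - 84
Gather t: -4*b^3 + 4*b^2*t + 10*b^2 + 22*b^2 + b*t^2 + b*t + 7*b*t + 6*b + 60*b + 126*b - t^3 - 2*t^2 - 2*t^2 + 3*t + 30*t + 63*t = -4*b^3 + 32*b^2 + 192*b - t^3 + t^2*(b - 4) + t*(4*b^2 + 8*b + 96)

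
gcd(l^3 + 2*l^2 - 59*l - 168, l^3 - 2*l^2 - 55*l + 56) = l^2 - l - 56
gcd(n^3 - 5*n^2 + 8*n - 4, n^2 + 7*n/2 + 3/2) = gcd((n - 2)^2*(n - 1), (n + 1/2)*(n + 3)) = 1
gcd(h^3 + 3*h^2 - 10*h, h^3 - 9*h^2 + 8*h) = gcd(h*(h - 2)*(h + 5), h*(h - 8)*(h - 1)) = h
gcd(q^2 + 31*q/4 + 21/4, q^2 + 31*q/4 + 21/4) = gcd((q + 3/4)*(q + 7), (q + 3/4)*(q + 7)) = q^2 + 31*q/4 + 21/4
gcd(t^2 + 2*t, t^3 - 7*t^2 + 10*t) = t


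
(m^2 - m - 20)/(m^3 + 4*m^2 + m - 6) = (m^2 - m - 20)/(m^3 + 4*m^2 + m - 6)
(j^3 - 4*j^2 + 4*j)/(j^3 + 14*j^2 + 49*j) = (j^2 - 4*j + 4)/(j^2 + 14*j + 49)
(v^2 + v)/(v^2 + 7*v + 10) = v*(v + 1)/(v^2 + 7*v + 10)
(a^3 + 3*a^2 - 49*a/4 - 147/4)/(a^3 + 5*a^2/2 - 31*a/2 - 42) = (a - 7/2)/(a - 4)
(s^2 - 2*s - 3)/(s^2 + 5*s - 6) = (s^2 - 2*s - 3)/(s^2 + 5*s - 6)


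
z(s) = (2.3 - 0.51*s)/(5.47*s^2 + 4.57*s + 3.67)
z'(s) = (2.3 - 0.51*s)*(-10.94*s - 4.57)/(5.47*s^2 + 4.57*s + 3.67)^2 - 0.51/(5.47*s^2 + 4.57*s + 3.67)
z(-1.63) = 0.29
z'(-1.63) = 0.31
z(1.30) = 0.09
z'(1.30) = -0.11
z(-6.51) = 0.03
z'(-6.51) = 0.01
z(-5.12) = 0.04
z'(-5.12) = 0.01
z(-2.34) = 0.15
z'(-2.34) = 0.12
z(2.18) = 0.03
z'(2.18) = -0.03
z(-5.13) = 0.04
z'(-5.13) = 0.01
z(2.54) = 0.02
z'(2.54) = -0.02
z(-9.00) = 0.02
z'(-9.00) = 0.00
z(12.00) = -0.00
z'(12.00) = 0.00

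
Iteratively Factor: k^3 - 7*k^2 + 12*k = (k)*(k^2 - 7*k + 12) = k*(k - 4)*(k - 3)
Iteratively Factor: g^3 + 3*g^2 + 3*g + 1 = (g + 1)*(g^2 + 2*g + 1) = (g + 1)^2*(g + 1)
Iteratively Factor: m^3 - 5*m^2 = (m)*(m^2 - 5*m) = m*(m - 5)*(m)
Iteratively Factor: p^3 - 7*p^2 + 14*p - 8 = (p - 2)*(p^2 - 5*p + 4) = (p - 4)*(p - 2)*(p - 1)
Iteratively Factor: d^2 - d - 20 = (d + 4)*(d - 5)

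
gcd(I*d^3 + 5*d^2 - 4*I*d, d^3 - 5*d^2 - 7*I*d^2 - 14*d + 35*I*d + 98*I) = 1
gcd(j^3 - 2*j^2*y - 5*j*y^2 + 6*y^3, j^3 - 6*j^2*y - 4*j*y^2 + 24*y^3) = j + 2*y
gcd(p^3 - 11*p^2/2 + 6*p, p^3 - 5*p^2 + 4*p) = p^2 - 4*p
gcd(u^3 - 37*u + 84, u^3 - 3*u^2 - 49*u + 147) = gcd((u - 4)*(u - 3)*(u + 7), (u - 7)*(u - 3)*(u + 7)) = u^2 + 4*u - 21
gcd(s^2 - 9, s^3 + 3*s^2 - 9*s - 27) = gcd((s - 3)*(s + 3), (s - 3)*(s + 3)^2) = s^2 - 9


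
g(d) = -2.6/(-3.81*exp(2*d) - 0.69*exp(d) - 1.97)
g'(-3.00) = -0.03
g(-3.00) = 1.29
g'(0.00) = -0.52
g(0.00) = 0.40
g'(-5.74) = -0.00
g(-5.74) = 1.32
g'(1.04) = -0.14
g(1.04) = 0.08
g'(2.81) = -0.00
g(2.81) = 0.00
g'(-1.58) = -0.23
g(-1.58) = 1.14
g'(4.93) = -0.00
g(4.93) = 0.00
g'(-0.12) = -0.55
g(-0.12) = 0.47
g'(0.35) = -0.38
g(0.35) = 0.24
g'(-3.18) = -0.03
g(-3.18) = 1.30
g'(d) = -2.6*(7.62*exp(2*d) + 0.69*exp(d))/(-3.81*exp(2*d) - 0.69*exp(d) - 1.97)^2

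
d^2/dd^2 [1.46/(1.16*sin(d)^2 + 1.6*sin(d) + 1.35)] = (-7.858304*sin(d)^4 - 8.12928*sin(d)^3 + 17.195296*sin(d)^2 + 19.41216*sin(d) + 2.90248)/(1.16*sin(d)^2 + 1.6*sin(d) + 1.35)^3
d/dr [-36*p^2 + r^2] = 2*r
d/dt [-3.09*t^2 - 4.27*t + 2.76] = -6.18*t - 4.27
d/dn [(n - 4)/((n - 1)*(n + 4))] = (-n^2 + 8*n + 8)/(n^4 + 6*n^3 + n^2 - 24*n + 16)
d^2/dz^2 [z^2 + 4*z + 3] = 2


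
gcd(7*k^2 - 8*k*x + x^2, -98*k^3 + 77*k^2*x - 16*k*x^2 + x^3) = -7*k + x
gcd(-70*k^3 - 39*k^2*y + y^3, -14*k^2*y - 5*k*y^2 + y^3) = -14*k^2 - 5*k*y + y^2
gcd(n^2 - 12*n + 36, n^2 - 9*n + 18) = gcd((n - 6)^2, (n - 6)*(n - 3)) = n - 6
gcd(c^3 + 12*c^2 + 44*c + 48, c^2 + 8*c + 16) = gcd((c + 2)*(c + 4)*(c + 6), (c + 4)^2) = c + 4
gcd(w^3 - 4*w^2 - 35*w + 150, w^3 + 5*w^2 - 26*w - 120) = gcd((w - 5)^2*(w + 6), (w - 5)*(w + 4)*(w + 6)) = w^2 + w - 30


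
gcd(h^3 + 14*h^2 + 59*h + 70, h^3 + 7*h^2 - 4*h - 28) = h^2 + 9*h + 14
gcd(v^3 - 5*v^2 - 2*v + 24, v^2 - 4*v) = v - 4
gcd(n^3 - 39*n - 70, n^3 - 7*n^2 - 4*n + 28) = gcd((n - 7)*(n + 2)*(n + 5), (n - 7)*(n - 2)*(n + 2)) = n^2 - 5*n - 14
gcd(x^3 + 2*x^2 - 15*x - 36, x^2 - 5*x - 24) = x + 3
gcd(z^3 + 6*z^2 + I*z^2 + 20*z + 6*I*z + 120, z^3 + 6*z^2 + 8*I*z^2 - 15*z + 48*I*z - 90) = z^2 + z*(6 + 5*I) + 30*I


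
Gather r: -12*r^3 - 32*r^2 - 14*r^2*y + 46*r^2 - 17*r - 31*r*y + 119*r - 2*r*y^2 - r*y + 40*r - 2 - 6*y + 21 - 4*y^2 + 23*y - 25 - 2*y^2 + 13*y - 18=-12*r^3 + r^2*(14 - 14*y) + r*(-2*y^2 - 32*y + 142) - 6*y^2 + 30*y - 24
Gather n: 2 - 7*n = 2 - 7*n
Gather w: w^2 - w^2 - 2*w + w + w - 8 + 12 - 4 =0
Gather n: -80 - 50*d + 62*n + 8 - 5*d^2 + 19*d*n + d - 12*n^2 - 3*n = -5*d^2 - 49*d - 12*n^2 + n*(19*d + 59) - 72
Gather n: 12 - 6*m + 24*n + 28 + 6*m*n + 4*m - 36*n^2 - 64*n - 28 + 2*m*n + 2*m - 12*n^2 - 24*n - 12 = -48*n^2 + n*(8*m - 64)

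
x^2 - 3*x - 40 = (x - 8)*(x + 5)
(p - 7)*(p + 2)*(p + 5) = p^3 - 39*p - 70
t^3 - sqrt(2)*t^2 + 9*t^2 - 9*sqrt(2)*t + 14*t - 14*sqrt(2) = (t + 2)*(t + 7)*(t - sqrt(2))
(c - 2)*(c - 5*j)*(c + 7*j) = c^3 + 2*c^2*j - 2*c^2 - 35*c*j^2 - 4*c*j + 70*j^2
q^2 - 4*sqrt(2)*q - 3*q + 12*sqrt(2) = (q - 3)*(q - 4*sqrt(2))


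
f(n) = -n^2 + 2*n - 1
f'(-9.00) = 20.00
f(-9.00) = -100.00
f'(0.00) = 2.00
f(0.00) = -1.00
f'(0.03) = 1.94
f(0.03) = -0.94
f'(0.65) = 0.70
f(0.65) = -0.12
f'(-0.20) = 2.40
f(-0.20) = -1.44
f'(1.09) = -0.18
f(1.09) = -0.01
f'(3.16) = -4.32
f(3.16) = -4.67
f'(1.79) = -1.58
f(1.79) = -0.62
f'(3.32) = -4.64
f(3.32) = -5.38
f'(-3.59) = 9.18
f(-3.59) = -21.07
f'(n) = 2 - 2*n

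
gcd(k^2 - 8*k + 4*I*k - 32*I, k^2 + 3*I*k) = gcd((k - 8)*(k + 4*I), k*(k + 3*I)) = 1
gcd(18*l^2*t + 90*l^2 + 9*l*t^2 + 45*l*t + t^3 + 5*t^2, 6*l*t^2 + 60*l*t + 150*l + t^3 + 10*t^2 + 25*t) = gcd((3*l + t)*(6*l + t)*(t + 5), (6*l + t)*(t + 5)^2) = 6*l*t + 30*l + t^2 + 5*t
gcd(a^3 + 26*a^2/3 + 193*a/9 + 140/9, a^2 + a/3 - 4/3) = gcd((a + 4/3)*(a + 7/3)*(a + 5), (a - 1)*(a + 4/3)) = a + 4/3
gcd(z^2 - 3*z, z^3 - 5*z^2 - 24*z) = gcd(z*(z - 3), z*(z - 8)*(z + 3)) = z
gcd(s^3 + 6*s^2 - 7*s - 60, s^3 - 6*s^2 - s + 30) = s - 3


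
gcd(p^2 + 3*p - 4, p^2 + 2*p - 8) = p + 4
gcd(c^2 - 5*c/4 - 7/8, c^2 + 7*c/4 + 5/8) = c + 1/2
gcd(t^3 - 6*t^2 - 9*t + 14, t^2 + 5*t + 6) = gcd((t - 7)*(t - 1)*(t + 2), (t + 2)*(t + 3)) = t + 2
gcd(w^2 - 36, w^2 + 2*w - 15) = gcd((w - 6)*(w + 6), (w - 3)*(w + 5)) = 1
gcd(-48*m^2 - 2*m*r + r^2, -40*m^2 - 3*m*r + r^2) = -8*m + r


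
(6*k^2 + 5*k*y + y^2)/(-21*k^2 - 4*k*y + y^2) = (2*k + y)/(-7*k + y)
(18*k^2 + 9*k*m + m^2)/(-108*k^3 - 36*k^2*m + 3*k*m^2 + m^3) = -1/(6*k - m)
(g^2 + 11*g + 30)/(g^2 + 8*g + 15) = (g + 6)/(g + 3)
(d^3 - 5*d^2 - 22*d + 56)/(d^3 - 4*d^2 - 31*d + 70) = (d + 4)/(d + 5)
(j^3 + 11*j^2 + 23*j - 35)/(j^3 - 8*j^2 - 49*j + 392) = (j^2 + 4*j - 5)/(j^2 - 15*j + 56)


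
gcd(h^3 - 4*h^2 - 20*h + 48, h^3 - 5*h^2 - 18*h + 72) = h^2 - 2*h - 24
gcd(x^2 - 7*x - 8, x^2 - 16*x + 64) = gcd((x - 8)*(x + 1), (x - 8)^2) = x - 8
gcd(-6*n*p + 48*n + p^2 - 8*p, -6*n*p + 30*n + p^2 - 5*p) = -6*n + p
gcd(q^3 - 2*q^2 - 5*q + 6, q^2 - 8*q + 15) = q - 3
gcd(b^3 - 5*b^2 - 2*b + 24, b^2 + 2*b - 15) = b - 3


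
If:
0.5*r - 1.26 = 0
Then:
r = 2.52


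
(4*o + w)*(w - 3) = 4*o*w - 12*o + w^2 - 3*w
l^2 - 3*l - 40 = (l - 8)*(l + 5)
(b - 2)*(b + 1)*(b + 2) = b^3 + b^2 - 4*b - 4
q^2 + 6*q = q*(q + 6)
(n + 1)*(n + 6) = n^2 + 7*n + 6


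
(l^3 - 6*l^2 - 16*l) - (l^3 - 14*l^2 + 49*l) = 8*l^2 - 65*l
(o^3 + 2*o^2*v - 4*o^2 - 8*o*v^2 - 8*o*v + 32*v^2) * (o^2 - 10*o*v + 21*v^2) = o^5 - 8*o^4*v - 4*o^4 - 7*o^3*v^2 + 32*o^3*v + 122*o^2*v^3 + 28*o^2*v^2 - 168*o*v^4 - 488*o*v^3 + 672*v^4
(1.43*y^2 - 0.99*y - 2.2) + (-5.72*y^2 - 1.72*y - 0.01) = -4.29*y^2 - 2.71*y - 2.21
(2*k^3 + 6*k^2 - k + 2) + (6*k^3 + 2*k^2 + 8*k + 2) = 8*k^3 + 8*k^2 + 7*k + 4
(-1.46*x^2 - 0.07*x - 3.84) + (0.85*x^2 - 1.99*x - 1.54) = -0.61*x^2 - 2.06*x - 5.38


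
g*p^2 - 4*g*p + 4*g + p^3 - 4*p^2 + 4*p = (g + p)*(p - 2)^2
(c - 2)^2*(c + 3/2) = c^3 - 5*c^2/2 - 2*c + 6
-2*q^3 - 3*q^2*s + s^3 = (-2*q + s)*(q + s)^2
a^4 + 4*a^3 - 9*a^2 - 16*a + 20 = (a - 2)*(a - 1)*(a + 2)*(a + 5)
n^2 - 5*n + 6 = (n - 3)*(n - 2)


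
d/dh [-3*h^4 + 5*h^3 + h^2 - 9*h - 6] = -12*h^3 + 15*h^2 + 2*h - 9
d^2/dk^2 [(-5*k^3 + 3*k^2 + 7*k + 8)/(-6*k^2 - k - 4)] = 2*(-349*k^3 - 588*k^2 + 600*k + 164)/(216*k^6 + 108*k^5 + 450*k^4 + 145*k^3 + 300*k^2 + 48*k + 64)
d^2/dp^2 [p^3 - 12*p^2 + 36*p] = 6*p - 24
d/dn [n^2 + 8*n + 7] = 2*n + 8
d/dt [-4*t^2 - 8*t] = -8*t - 8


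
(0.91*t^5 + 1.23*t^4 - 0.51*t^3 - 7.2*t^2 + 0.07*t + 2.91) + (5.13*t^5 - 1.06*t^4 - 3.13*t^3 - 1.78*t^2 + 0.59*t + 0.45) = 6.04*t^5 + 0.17*t^4 - 3.64*t^3 - 8.98*t^2 + 0.66*t + 3.36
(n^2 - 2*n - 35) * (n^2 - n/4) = n^4 - 9*n^3/4 - 69*n^2/2 + 35*n/4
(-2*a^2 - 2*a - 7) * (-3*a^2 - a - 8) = 6*a^4 + 8*a^3 + 39*a^2 + 23*a + 56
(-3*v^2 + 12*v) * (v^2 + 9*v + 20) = -3*v^4 - 15*v^3 + 48*v^2 + 240*v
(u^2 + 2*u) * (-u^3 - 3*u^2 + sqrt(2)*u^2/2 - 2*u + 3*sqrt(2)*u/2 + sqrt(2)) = -u^5 - 5*u^4 + sqrt(2)*u^4/2 - 8*u^3 + 5*sqrt(2)*u^3/2 - 4*u^2 + 4*sqrt(2)*u^2 + 2*sqrt(2)*u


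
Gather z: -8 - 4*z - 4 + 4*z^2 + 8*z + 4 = 4*z^2 + 4*z - 8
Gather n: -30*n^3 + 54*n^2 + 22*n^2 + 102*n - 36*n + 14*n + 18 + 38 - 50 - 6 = -30*n^3 + 76*n^2 + 80*n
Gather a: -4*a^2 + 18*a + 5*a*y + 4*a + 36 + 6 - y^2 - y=-4*a^2 + a*(5*y + 22) - y^2 - y + 42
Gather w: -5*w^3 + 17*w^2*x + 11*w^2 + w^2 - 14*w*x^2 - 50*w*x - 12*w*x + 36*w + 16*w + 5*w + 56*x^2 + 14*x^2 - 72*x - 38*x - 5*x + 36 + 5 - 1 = -5*w^3 + w^2*(17*x + 12) + w*(-14*x^2 - 62*x + 57) + 70*x^2 - 115*x + 40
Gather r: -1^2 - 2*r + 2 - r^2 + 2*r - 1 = -r^2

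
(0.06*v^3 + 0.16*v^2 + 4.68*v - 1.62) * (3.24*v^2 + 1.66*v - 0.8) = 0.1944*v^5 + 0.618*v^4 + 15.3808*v^3 + 2.392*v^2 - 6.4332*v + 1.296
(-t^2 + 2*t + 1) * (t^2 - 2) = -t^4 + 2*t^3 + 3*t^2 - 4*t - 2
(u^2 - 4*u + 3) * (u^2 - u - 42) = u^4 - 5*u^3 - 35*u^2 + 165*u - 126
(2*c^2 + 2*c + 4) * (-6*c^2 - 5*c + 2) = -12*c^4 - 22*c^3 - 30*c^2 - 16*c + 8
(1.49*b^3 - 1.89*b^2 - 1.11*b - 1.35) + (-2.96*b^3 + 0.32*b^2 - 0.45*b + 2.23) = -1.47*b^3 - 1.57*b^2 - 1.56*b + 0.88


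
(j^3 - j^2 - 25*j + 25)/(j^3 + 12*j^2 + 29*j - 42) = (j^2 - 25)/(j^2 + 13*j + 42)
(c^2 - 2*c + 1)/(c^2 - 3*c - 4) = (-c^2 + 2*c - 1)/(-c^2 + 3*c + 4)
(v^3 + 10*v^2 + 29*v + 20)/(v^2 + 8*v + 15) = (v^2 + 5*v + 4)/(v + 3)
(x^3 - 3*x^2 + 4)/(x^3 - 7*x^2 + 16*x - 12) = (x + 1)/(x - 3)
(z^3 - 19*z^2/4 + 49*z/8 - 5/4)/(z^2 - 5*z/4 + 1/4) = (z^2 - 9*z/2 + 5)/(z - 1)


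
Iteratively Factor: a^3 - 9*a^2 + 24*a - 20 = (a - 2)*(a^2 - 7*a + 10) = (a - 2)^2*(a - 5)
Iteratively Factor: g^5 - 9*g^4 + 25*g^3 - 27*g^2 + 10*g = (g - 2)*(g^4 - 7*g^3 + 11*g^2 - 5*g) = g*(g - 2)*(g^3 - 7*g^2 + 11*g - 5) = g*(g - 5)*(g - 2)*(g^2 - 2*g + 1) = g*(g - 5)*(g - 2)*(g - 1)*(g - 1)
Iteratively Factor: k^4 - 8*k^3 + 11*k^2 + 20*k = (k + 1)*(k^3 - 9*k^2 + 20*k) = (k - 4)*(k + 1)*(k^2 - 5*k) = k*(k - 4)*(k + 1)*(k - 5)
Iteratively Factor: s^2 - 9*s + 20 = (s - 5)*(s - 4)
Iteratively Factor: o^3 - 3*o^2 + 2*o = (o - 1)*(o^2 - 2*o) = (o - 2)*(o - 1)*(o)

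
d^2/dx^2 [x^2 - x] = 2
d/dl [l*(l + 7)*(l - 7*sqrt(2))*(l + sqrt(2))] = 4*l^3 - 18*sqrt(2)*l^2 + 21*l^2 - 84*sqrt(2)*l - 28*l - 98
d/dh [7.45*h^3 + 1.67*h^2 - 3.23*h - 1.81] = 22.35*h^2 + 3.34*h - 3.23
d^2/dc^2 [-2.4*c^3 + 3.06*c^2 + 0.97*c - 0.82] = 6.12 - 14.4*c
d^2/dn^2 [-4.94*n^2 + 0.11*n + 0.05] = -9.88000000000000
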